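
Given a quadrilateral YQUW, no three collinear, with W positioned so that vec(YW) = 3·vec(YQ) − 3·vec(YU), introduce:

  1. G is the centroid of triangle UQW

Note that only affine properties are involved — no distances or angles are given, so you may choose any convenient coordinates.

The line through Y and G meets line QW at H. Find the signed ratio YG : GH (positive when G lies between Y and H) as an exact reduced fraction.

YG:GH = 8

Assign Y = (0, 0), Q = (1, 0), U = (0, 1), W = (3, -3) — the answer is frame-independent, so this choice is without loss of generality.
1. G is the centroid of triangle UQW ⇒ G = (4/3, -2/3)
line YG meets QW at H = (3/2, -3/4)
G = Y + t·(H−Y) with t = 8/9, so YG:GH = 8/9:1/9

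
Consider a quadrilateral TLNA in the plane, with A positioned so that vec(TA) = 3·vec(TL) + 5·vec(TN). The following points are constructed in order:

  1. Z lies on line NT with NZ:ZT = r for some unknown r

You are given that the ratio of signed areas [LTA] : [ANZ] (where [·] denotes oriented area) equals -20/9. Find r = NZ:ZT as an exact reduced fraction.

r = 3

Set T = (0, 0), L = (1, 0), N = (0, 1), A = (3, 5); any affine frame gives the same invariant.
1. With NZ:ZT = r, write λ = r/(r+1) so Z = N + λ·(T−N); Z is affine-linear in λ
Every point depending on Z is an affine combination of Z and λ-independent points, so each such coordinate is linear in λ; the λ² term in each signed area is a multiple of (T−N)×(T−N) = 0, so 2·[LTA] and 2·[ANZ] are each linear in λ. Evaluating at λ=0 and λ=1:
  2·[LTA] = -5,   2·[ANZ] = 3·λ
So [LTA]:[ANZ] = (-5) / (3·λ). Setting this equal to -20/9:
  -5 = -20/9·(3·λ)  ⇒  λ = 3/4
Then r = λ/(1−λ) = (3/4)/(1/4) = 3. Check: with r = 3, Z = (0, 1/4) and [LTA]:[ANZ] = -20/9 as required.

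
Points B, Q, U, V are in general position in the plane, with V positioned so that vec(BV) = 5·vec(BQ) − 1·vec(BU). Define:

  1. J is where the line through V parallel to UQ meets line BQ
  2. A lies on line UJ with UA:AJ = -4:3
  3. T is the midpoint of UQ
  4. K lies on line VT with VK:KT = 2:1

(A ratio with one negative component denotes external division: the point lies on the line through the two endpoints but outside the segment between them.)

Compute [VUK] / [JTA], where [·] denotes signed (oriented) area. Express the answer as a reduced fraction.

Work in coordinates with B = (0, 0), Q = (1, 0), U = (0, 1), V = (5, -1).
1. J is where the line through V parallel to UQ meets line BQ ⇒ J = (4, 0)
2. A lies on line UJ with UA:AJ = -4:3 ⇒ A = (16, -3)
3. T is the midpoint of UQ ⇒ T = (1/2, 1/2)
4. K lies on line VT with VK:KT = 2:1 ⇒ K = (2, 0)
2·[VUK] = 1, 2·[JTA] = 9/2
[VUK]:[JTA] = 1:9/2 = 2/9

[VUK]:[JTA] = 2/9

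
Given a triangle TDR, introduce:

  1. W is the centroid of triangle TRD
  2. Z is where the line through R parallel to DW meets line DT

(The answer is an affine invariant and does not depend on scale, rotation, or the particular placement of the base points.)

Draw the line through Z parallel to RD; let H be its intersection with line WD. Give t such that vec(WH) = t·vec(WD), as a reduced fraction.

t = 4

Work in coordinates with T = (0, 0), D = (1, 0), R = (0, 1).
1. W is the centroid of triangle TRD ⇒ W = (1/3, 1/3)
2. Z is where the line through R parallel to DW meets line DT ⇒ Z = (2, 0)
through Z parallel to RD: direction (1, -1); meets WD at H = (3, -1)
H = W + t·(D−W) with t = 4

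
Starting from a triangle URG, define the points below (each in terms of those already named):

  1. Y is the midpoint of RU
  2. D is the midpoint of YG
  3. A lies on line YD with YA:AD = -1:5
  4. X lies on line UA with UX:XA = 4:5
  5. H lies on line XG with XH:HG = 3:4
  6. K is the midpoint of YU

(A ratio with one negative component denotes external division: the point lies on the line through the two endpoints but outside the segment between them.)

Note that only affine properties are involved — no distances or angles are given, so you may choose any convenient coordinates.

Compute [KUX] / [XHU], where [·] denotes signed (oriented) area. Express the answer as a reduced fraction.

Assign U = (0, 0), R = (1, 0), G = (0, 1) — the answer is frame-independent, so this choice is without loss of generality.
1. Y is the midpoint of RU ⇒ Y = (1/2, 0)
2. D is the midpoint of YG ⇒ D = (1/4, 1/2)
3. A lies on line YD with YA:AD = -1:5 ⇒ A = (9/16, -1/8)
4. X lies on line UA with UX:XA = 4:5 ⇒ X = (1/4, -1/18)
5. H lies on line XG with XH:HG = 3:4 ⇒ H = (1/7, 25/63)
6. K is the midpoint of YU ⇒ K = (1/4, 0)
2·[KUX] = 1/72, 2·[XHU] = 3/28
[KUX]:[XHU] = 1/72:3/28 = 7/54

[KUX]:[XHU] = 7/54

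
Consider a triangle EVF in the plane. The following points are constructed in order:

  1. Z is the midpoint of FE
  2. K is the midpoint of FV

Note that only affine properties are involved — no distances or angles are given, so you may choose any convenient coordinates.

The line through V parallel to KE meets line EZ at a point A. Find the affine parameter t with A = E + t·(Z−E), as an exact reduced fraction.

Choose coordinates E = (0, 0), V = (1, 0), F = (0, 1).
1. Z is the midpoint of FE ⇒ Z = (0, 1/2)
2. K is the midpoint of FV ⇒ K = (1/2, 1/2)
through V parallel to KE: direction (-1/2, -1/2); meets EZ at A = (0, -1)
A = E + t·(Z−E) with t = -2

t = -2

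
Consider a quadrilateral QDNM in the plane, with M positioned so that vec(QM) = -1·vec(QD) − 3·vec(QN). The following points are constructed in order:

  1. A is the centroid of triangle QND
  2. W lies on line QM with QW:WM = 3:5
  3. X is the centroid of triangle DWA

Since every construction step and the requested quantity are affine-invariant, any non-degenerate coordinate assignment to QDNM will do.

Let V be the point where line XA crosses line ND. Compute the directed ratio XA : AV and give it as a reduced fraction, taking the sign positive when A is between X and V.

XA:AV = 11/6

Work in coordinates with Q = (0, 0), D = (1, 0), N = (0, 1), M = (-1, -3).
1. A is the centroid of triangle QND ⇒ A = (1/3, 1/3)
2. W lies on line QM with QW:WM = 3:5 ⇒ W = (-3/8, -9/8)
3. X is the centroid of triangle DWA ⇒ X = (23/72, -19/72)
line XA meets ND at V = (15/44, 29/44)
A = X + t·(V−X) with t = 11/17, so XA:AV = 11/17:6/17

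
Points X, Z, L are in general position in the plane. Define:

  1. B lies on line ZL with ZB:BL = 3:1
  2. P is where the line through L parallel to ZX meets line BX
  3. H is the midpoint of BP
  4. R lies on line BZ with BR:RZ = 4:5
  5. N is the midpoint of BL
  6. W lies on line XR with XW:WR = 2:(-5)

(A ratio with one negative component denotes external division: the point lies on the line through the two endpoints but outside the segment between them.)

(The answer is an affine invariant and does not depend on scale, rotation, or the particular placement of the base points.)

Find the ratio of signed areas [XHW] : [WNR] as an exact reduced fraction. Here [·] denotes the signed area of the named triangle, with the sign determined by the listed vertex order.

[XHW]:[WNR] = -56/165

Assign X = (0, 0), Z = (1, 0), L = (0, 1) — the answer is frame-independent, so this choice is without loss of generality.
1. B lies on line ZL with ZB:BL = 3:1 ⇒ B = (1/4, 3/4)
2. P is where the line through L parallel to ZX meets line BX ⇒ P = (1/3, 1)
3. H is the midpoint of BP ⇒ H = (7/24, 7/8)
4. R lies on line BZ with BR:RZ = 4:5 ⇒ R = (7/12, 5/12)
5. N is the midpoint of BL ⇒ N = (1/8, 7/8)
6. W lies on line XR with XW:WR = 2:(-5) ⇒ W = (-7/18, -5/18)
2·[XHW] = 7/27, 2·[WNR] = -55/72
[XHW]:[WNR] = 7/27:-55/72 = -56/165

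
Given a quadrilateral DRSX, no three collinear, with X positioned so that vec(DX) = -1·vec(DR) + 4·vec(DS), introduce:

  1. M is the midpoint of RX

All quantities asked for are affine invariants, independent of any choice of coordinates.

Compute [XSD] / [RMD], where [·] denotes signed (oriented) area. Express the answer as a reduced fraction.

Work in coordinates with D = (0, 0), R = (1, 0), S = (0, 1), X = (-1, 4).
1. M is the midpoint of RX ⇒ M = (0, 2)
2·[XSD] = -1, 2·[RMD] = 2
[XSD]:[RMD] = -1:2 = -1/2

[XSD]:[RMD] = -1/2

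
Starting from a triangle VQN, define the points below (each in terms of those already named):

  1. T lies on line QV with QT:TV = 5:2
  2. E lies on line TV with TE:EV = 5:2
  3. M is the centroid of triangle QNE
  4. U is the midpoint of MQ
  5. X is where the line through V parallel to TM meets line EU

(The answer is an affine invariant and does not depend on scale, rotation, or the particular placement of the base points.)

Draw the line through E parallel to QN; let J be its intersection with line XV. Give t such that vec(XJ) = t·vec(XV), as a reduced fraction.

t = 15/4

Choose coordinates V = (0, 0), Q = (1, 0), N = (0, 1).
1. T lies on line QV with QT:TV = 5:2 ⇒ T = (2/7, 0)
2. E lies on line TV with TE:EV = 5:2 ⇒ E = (4/49, 0)
3. M is the centroid of triangle QNE ⇒ M = (53/147, 1/3)
4. U is the midpoint of MQ ⇒ U = (100/147, 1/6)
5. X is where the line through V parallel to TM meets line EU ⇒ X = (-4/735, -4/165)
through E parallel to QN: direction (-1, 1); meets XV at J = (11/735, 1/15)
J = X + t·(V−X) with t = 15/4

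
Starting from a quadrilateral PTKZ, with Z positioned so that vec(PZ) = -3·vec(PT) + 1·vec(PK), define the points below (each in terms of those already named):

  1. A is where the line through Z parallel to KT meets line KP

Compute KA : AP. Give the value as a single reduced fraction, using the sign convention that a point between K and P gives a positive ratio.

Set P = (0, 0), T = (1, 0), K = (0, 1), Z = (-3, 1); any affine frame gives the same invariant.
1. A is where the line through Z parallel to KT meets line KP ⇒ A = (0, -2)
A = K + t·(P−K) with t = 3, so KA:AP = t:(1−t) = 3:-2

KA:AP = -3/2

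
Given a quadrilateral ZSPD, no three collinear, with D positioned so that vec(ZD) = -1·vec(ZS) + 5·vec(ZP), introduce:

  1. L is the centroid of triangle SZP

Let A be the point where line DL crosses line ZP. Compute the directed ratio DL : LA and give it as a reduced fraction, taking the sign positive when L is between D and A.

Set Z = (0, 0), S = (1, 0), P = (0, 1), D = (-1, 5); any affine frame gives the same invariant.
1. L is the centroid of triangle SZP ⇒ L = (1/3, 1/3)
line DL meets ZP at A = (0, 3/2)
L = D + t·(A−D) with t = 4/3, so DL:LA = 4/3:-1/3

DL:LA = -4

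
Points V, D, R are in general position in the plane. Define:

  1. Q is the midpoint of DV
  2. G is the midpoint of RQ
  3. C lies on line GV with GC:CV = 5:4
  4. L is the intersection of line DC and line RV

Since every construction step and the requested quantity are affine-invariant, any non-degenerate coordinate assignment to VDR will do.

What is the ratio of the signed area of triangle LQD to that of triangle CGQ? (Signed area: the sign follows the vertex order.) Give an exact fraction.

[LQD]:[CGQ] = -9/10

Set V = (0, 0), D = (1, 0), R = (0, 1); any affine frame gives the same invariant.
1. Q is the midpoint of DV ⇒ Q = (1/2, 0)
2. G is the midpoint of RQ ⇒ G = (1/4, 1/2)
3. C lies on line GV with GC:CV = 5:4 ⇒ C = (1/9, 2/9)
4. L is the intersection of line DC and line RV ⇒ L = (0, 1/4)
2·[LQD] = 1/8, 2·[CGQ] = -5/36
[LQD]:[CGQ] = 1/8:-5/36 = -9/10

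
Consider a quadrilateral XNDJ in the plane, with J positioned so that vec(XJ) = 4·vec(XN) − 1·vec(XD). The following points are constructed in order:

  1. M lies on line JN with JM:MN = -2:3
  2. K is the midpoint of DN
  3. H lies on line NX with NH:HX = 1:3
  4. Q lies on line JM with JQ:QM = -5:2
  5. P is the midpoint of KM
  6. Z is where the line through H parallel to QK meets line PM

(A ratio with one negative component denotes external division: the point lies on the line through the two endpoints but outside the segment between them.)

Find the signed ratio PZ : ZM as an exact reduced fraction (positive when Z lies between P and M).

PZ:ZM = -117/101

Choose coordinates X = (0, 0), N = (1, 0), D = (0, 1), J = (4, -1).
1. M lies on line JN with JM:MN = -2:3 ⇒ M = (10, -3)
2. K is the midpoint of DN ⇒ K = (1/2, 1/2)
3. H lies on line NX with NH:HX = 1:3 ⇒ H = (3/4, 0)
4. Q lies on line JM with JQ:QM = -5:2 ⇒ Q = (14, -13/3)
5. P is the midpoint of KM ⇒ P = (21/4, -5/4)
6. Z is where the line through H parallel to QK meets line PM ⇒ Z = (2559/64, -899/64)
Z = P + t·(M−P) with t = 117/16, so PZ:ZM = t:(1−t) = 117/16:-101/16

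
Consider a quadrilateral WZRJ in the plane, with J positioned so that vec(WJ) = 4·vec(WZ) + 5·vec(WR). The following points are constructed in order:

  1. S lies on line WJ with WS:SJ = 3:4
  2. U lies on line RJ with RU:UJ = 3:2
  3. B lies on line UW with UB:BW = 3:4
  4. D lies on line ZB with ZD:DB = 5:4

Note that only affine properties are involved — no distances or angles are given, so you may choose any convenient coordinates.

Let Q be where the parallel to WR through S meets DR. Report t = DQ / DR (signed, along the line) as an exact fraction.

Set W = (0, 0), Z = (1, 0), R = (0, 1), J = (4, 5); any affine frame gives the same invariant.
1. S lies on line WJ with WS:SJ = 3:4 ⇒ S = (12/7, 15/7)
2. U lies on line RJ with RU:UJ = 3:2 ⇒ U = (12/5, 17/5)
3. B lies on line UW with UB:BW = 3:4 ⇒ B = (48/35, 68/35)
4. D lies on line ZB with ZD:DB = 5:4 ⇒ D = (76/63, 68/63)
through S parallel to WR: direction (0, 1); meets DR at Q = (12/7, 148/133)
Q = D + t·(R−D) with t = -8/19

t = -8/19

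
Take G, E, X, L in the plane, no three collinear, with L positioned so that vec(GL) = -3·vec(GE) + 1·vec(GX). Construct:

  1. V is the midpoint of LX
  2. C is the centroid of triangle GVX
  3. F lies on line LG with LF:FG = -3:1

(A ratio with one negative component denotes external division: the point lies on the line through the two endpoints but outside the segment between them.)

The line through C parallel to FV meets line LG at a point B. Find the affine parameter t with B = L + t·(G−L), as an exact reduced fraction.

t = 11/6

Choose coordinates G = (0, 0), E = (1, 0), X = (0, 1), L = (-3, 1).
1. V is the midpoint of LX ⇒ V = (-3/2, 1)
2. C is the centroid of triangle GVX ⇒ C = (-1/2, 2/3)
3. F lies on line LG with LF:FG = -3:1 ⇒ F = (3/2, -1/2)
through C parallel to FV: direction (-3, 3/2); meets LG at B = (5/2, -5/6)
B = L + t·(G−L) with t = 11/6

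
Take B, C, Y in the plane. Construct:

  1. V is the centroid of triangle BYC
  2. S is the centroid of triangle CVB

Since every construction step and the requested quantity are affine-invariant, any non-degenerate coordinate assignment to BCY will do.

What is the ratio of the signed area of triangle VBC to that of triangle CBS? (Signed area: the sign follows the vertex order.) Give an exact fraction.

Set B = (0, 0), C = (1, 0), Y = (0, 1); any affine frame gives the same invariant.
1. V is the centroid of triangle BYC ⇒ V = (1/3, 1/3)
2. S is the centroid of triangle CVB ⇒ S = (4/9, 1/9)
2·[VBC] = 1/3, 2·[CBS] = -1/9
[VBC]:[CBS] = 1/3:-1/9 = -3

[VBC]:[CBS] = -3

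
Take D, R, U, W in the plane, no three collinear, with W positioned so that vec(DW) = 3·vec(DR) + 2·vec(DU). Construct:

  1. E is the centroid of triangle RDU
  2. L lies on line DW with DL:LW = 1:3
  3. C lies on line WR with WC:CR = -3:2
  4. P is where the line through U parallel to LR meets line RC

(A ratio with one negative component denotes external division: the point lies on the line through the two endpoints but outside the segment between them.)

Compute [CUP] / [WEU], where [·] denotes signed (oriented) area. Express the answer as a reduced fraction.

[CUP]:[WEU] = 22/7

Choose coordinates D = (0, 0), R = (1, 0), U = (0, 1), W = (3, 2).
1. E is the centroid of triangle RDU ⇒ E = (1/3, 1/3)
2. L lies on line DW with DL:LW = 1:3 ⇒ L = (3/4, 1/2)
3. C lies on line WR with WC:CR = -3:2 ⇒ C = (-3, -4)
4. P is where the line through U parallel to LR meets line RC ⇒ P = (2/3, -1/3)
2·[CUP] = -22/3, 2·[WEU] = -7/3
[CUP]:[WEU] = -22/3:-7/3 = 22/7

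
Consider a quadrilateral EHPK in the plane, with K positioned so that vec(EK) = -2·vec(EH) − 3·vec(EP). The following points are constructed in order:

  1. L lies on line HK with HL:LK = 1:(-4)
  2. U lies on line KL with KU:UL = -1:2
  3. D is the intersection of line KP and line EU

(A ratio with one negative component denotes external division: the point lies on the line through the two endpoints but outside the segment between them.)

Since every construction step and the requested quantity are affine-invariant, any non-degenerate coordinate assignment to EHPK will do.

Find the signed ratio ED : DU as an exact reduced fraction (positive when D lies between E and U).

ED:DU = 1/4

Choose coordinates E = (0, 0), H = (1, 0), P = (0, 1), K = (-2, -3).
1. L lies on line HK with HL:LK = 1:(-4) ⇒ L = (2, 1)
2. U lies on line KL with KU:UL = -1:2 ⇒ U = (-6, -7)
3. D is the intersection of line KP and line EU ⇒ D = (-6/5, -7/5)
D = E + t·(U−E) with t = 1/5, so ED:DU = t:(1−t) = 1/5:4/5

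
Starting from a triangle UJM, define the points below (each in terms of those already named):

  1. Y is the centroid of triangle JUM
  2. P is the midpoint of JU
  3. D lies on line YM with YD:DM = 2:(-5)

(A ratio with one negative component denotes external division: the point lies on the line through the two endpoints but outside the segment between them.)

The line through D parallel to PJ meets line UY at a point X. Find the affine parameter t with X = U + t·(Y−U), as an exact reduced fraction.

Set U = (0, 0), J = (1, 0), M = (0, 1); any affine frame gives the same invariant.
1. Y is the centroid of triangle JUM ⇒ Y = (1/3, 1/3)
2. P is the midpoint of JU ⇒ P = (1/2, 0)
3. D lies on line YM with YD:DM = 2:(-5) ⇒ D = (5/9, -1/9)
through D parallel to PJ: direction (1/2, 0); meets UY at X = (-1/9, -1/9)
X = U + t·(Y−U) with t = -1/3

t = -1/3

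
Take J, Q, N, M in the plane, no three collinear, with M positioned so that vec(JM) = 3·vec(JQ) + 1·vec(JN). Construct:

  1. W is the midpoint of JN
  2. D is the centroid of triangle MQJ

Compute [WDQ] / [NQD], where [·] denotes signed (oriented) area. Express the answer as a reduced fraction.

[WDQ]:[NQD] = -3/4

Set J = (0, 0), Q = (1, 0), N = (0, 1), M = (3, 1); any affine frame gives the same invariant.
1. W is the midpoint of JN ⇒ W = (0, 1/2)
2. D is the centroid of triangle MQJ ⇒ D = (4/3, 1/3)
2·[WDQ] = -1/2, 2·[NQD] = 2/3
[WDQ]:[NQD] = -1/2:2/3 = -3/4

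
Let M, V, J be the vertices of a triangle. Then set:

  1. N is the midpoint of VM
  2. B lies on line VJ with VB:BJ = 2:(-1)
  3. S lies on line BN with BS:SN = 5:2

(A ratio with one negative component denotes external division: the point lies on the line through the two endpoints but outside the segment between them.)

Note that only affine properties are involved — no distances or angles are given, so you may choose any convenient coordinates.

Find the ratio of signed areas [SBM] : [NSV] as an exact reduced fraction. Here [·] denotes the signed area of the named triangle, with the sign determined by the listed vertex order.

[SBM]:[NSV] = -5/2

Choose coordinates M = (0, 0), V = (1, 0), J = (0, 1).
1. N is the midpoint of VM ⇒ N = (1/2, 0)
2. B lies on line VJ with VB:BJ = 2:(-1) ⇒ B = (-1, 2)
3. S lies on line BN with BS:SN = 5:2 ⇒ S = (1/14, 4/7)
2·[SBM] = 5/7, 2·[NSV] = -2/7
[SBM]:[NSV] = 5/7:-2/7 = -5/2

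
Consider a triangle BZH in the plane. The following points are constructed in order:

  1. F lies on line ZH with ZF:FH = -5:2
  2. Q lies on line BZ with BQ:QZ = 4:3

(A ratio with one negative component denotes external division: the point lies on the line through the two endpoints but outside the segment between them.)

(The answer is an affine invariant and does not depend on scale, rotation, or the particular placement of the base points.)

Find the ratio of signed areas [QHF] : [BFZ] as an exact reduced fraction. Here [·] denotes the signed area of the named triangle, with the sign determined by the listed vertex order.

Assign B = (0, 0), Z = (1, 0), H = (0, 1) — the answer is frame-independent, so this choice is without loss of generality.
1. F lies on line ZH with ZF:FH = -5:2 ⇒ F = (-2/3, 5/3)
2. Q lies on line BZ with BQ:QZ = 4:3 ⇒ Q = (4/7, 0)
2·[QHF] = 2/7, 2·[BFZ] = -5/3
[QHF]:[BFZ] = 2/7:-5/3 = -6/35

[QHF]:[BFZ] = -6/35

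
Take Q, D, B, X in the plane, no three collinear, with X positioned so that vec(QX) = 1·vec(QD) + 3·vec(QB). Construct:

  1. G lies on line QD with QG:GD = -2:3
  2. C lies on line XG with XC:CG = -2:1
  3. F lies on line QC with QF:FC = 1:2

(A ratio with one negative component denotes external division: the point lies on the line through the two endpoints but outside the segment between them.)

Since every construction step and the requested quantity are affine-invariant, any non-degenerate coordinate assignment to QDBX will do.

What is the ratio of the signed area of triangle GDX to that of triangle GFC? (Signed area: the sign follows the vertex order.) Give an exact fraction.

Work in coordinates with Q = (0, 0), D = (1, 0), B = (0, 1), X = (1, 3).
1. G lies on line QD with QG:GD = -2:3 ⇒ G = (-2, 0)
2. C lies on line XG with XC:CG = -2:1 ⇒ C = (-5, -3)
3. F lies on line QC with QF:FC = 1:2 ⇒ F = (-5/3, -1)
2·[GDX] = 9, 2·[GFC] = -4
[GDX]:[GFC] = 9:-4 = -9/4

[GDX]:[GFC] = -9/4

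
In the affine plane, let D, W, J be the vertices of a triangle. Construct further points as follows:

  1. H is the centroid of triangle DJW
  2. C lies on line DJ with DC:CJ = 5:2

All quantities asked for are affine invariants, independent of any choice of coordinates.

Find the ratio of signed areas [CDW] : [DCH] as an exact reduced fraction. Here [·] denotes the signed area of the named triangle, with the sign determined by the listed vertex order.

Choose coordinates D = (0, 0), W = (1, 0), J = (0, 1).
1. H is the centroid of triangle DJW ⇒ H = (1/3, 1/3)
2. C lies on line DJ with DC:CJ = 5:2 ⇒ C = (0, 5/7)
2·[CDW] = 5/7, 2·[DCH] = -5/21
[CDW]:[DCH] = 5/7:-5/21 = -3

[CDW]:[DCH] = -3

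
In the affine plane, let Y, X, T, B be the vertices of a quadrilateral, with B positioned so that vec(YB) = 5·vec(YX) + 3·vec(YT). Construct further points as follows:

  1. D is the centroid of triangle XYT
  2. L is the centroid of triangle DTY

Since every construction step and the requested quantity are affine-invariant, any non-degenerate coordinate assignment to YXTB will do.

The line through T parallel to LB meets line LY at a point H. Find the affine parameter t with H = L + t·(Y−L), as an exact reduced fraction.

t = -27/17

Work in coordinates with Y = (0, 0), X = (1, 0), T = (0, 1), B = (5, 3).
1. D is the centroid of triangle XYT ⇒ D = (1/3, 1/3)
2. L is the centroid of triangle DTY ⇒ L = (1/9, 4/9)
through T parallel to LB: direction (44/9, 23/9); meets LY at H = (44/153, 176/153)
H = L + t·(Y−L) with t = -27/17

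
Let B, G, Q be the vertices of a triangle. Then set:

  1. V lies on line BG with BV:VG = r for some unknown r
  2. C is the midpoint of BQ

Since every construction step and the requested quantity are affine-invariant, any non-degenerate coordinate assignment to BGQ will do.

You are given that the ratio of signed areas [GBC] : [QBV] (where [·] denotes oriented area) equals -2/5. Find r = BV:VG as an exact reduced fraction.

Assign B = (0, 0), G = (1, 0), Q = (0, 1) — the answer is frame-independent, so this choice is without loss of generality.
1. With BV:VG = r, write λ = r/(r+1) so V = B + λ·(G−B); V is affine-linear in λ
2. C is the midpoint of BQ ⇒ C = (0, 1/2)
Every point depending on V is an affine combination of V and λ-independent points, so each such coordinate is linear in λ; the λ² term in each signed area is a multiple of (G−B)×(G−B) = 0, so 2·[GBC] and 2·[QBV] are each linear in λ. Evaluating at λ=0 and λ=1:
  2·[GBC] = -1/2,   2·[QBV] = λ
So [GBC]:[QBV] = (-1/2) / (λ). Setting this equal to -2/5:
  -1/2 = -2/5·(λ)  ⇒  λ = 5/4
Then r = λ/(1−λ) = (5/4)/(-1/4) = -5. Check: with r = -5, V = (5/4, 0) and [GBC]:[QBV] = -2/5 as required.

r = -5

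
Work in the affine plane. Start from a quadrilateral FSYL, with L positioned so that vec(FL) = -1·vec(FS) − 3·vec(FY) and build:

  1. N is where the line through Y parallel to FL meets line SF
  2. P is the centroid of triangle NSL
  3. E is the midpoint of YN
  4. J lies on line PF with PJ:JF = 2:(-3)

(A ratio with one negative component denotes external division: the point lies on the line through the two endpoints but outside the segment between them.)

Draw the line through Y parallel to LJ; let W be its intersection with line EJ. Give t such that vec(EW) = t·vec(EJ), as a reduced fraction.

Work in coordinates with F = (0, 0), S = (1, 0), Y = (0, 1), L = (-1, -3).
1. N is where the line through Y parallel to FL meets line SF ⇒ N = (-1/3, 0)
2. P is the centroid of triangle NSL ⇒ P = (-1/9, -1)
3. E is the midpoint of YN ⇒ E = (-1/6, 1/2)
4. J lies on line PF with PJ:JF = 2:(-3) ⇒ J = (-1/3, -3)
through Y parallel to LJ: direction (2/3, 0); meets EJ at W = (-1/7, 1)
W = E + t·(J−E) with t = -1/7

t = -1/7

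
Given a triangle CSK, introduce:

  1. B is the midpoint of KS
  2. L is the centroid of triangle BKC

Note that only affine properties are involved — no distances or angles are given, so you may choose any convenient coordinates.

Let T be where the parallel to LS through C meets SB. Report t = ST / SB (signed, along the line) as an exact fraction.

t = -3

Assign C = (0, 0), S = (1, 0), K = (0, 1) — the answer is frame-independent, so this choice is without loss of generality.
1. B is the midpoint of KS ⇒ B = (1/2, 1/2)
2. L is the centroid of triangle BKC ⇒ L = (1/6, 1/2)
through C parallel to LS: direction (5/6, -1/2); meets SB at T = (5/2, -3/2)
T = S + t·(B−S) with t = -3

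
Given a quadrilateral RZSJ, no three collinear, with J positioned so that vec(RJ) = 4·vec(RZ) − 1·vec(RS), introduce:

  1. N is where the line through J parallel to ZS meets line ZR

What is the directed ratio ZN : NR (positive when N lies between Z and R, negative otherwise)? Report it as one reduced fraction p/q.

ZN:NR = -2/3

Choose coordinates R = (0, 0), Z = (1, 0), S = (0, 1), J = (4, -1).
1. N is where the line through J parallel to ZS meets line ZR ⇒ N = (3, 0)
N = Z + t·(R−Z) with t = -2, so ZN:NR = t:(1−t) = -2:3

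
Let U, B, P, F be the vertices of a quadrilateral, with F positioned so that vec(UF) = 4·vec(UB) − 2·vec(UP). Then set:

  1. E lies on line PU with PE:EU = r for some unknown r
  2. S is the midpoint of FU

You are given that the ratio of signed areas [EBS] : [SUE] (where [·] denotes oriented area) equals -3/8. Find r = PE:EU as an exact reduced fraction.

Choose coordinates U = (0, 0), B = (1, 0), P = (0, 1), F = (4, -2).
1. With PE:EU = r, write λ = r/(r+1) so E = P + λ·(U−P); E is affine-linear in λ
2. S is the midpoint of FU ⇒ S = (2, -1)
Every point depending on E is an affine combination of E and λ-independent points, so each such coordinate is linear in λ; the λ² term in each signed area is a multiple of (U−P)×(U−P) = 0, so 2·[EBS] and 2·[SUE] are each linear in λ. Evaluating at λ=0 and λ=1:
  2·[EBS] = −λ,   2·[SUE] = 2·λ − 2
So [EBS]:[SUE] = (−λ) / (2·λ − 2). Setting this equal to -3/8:
  −λ = -3/8·(2·λ − 2)  ⇒  λ = -3
Then r = λ/(1−λ) = (-3)/(4) = -3/4. Check: with r = -3/4, E = (0, 4) and [EBS]:[SUE] = -3/8 as required.

r = -3/4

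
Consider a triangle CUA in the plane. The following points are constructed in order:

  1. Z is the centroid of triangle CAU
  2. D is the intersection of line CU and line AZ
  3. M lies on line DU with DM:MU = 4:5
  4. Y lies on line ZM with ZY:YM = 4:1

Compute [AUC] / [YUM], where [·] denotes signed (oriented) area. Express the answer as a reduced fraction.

[AUC]:[YUM] = 54

Set C = (0, 0), U = (1, 0), A = (0, 1); any affine frame gives the same invariant.
1. Z is the centroid of triangle CAU ⇒ Z = (1/3, 1/3)
2. D is the intersection of line CU and line AZ ⇒ D = (1/2, 0)
3. M lies on line DU with DM:MU = 4:5 ⇒ M = (13/18, 0)
4. Y lies on line ZM with ZY:YM = 4:1 ⇒ Y = (29/45, 1/15)
2·[AUC] = -1, 2·[YUM] = -1/54
[AUC]:[YUM] = -1:-1/54 = 54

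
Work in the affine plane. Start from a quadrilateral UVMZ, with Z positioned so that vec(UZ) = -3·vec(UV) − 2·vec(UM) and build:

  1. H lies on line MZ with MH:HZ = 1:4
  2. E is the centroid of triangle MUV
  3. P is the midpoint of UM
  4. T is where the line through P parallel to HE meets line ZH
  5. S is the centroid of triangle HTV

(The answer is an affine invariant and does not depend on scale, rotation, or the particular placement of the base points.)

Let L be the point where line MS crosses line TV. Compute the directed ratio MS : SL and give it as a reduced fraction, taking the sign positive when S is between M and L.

Work in coordinates with U = (0, 0), V = (1, 0), M = (0, 1), Z = (-3, -2).
1. H lies on line MZ with MH:HZ = 1:4 ⇒ H = (-3/5, 2/5)
2. E is the centroid of triangle MUV ⇒ E = (1/3, 1/3)
3. P is the midpoint of UM ⇒ P = (0, 1/2)
4. T is where the line through P parallel to HE meets line ZH ⇒ T = (-7/15, 8/15)
5. S is the centroid of triangle HTV ⇒ S = (-1/45, 14/45)
line MS meets TV at L = (-7/345, 128/345)
S = M + t·(L−M) with t = 23/21, so MS:SL = 23/21:-2/21

MS:SL = -23/2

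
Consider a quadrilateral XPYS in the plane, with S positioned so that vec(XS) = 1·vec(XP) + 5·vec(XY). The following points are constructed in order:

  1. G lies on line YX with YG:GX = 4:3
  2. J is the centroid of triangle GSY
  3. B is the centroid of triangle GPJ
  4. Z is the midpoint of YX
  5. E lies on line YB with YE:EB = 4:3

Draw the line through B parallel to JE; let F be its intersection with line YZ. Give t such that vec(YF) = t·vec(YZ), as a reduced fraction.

Set X = (0, 0), P = (1, 0), Y = (0, 1), S = (1, 5); any affine frame gives the same invariant.
1. G lies on line YX with YG:GX = 4:3 ⇒ G = (0, 3/7)
2. J is the centroid of triangle GSY ⇒ J = (1/3, 15/7)
3. B is the centroid of triangle GPJ ⇒ B = (4/9, 6/7)
4. Z is the midpoint of YX ⇒ Z = (0, 1/2)
5. E lies on line YB with YE:EB = 4:3 ⇒ E = (16/63, 45/49)
through B parallel to JE: direction (-5/63, -60/49); meets YZ at F = (0, -6)
F = Y + t·(Z−Y) with t = 14

t = 14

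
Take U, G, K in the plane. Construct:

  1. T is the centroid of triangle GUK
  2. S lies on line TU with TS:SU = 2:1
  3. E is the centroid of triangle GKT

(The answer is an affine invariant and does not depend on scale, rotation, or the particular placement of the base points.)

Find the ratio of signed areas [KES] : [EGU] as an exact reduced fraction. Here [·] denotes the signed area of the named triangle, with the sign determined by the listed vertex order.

[KES]:[EGU] = 3/4

Assign U = (0, 0), G = (1, 0), K = (0, 1) — the answer is frame-independent, so this choice is without loss of generality.
1. T is the centroid of triangle GUK ⇒ T = (1/3, 1/3)
2. S lies on line TU with TS:SU = 2:1 ⇒ S = (1/9, 1/9)
3. E is the centroid of triangle GKT ⇒ E = (4/9, 4/9)
2·[KES] = -1/3, 2·[EGU] = -4/9
[KES]:[EGU] = -1/3:-4/9 = 3/4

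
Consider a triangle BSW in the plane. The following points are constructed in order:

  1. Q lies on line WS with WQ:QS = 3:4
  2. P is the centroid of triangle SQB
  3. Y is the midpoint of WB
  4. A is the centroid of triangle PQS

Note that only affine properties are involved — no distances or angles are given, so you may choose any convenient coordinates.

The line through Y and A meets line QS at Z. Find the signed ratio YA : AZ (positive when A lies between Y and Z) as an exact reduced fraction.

Assign B = (0, 0), S = (1, 0), W = (0, 1) — the answer is frame-independent, so this choice is without loss of generality.
1. Q lies on line WS with WQ:QS = 3:4 ⇒ Q = (3/7, 4/7)
2. P is the centroid of triangle SQB ⇒ P = (10/21, 4/21)
3. Y is the midpoint of WB ⇒ Y = (0, 1/2)
4. A is the centroid of triangle PQS ⇒ A = (40/63, 16/63)
line YA meets QS at Z = (40/49, 9/49)
A = Y + t·(Z−Y) with t = 7/9, so YA:AZ = 7/9:2/9

YA:AZ = 7/2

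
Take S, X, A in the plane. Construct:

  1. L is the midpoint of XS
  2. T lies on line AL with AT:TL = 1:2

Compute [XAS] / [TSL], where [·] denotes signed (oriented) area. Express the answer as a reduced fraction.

Set S = (0, 0), X = (1, 0), A = (0, 1); any affine frame gives the same invariant.
1. L is the midpoint of XS ⇒ L = (1/2, 0)
2. T lies on line AL with AT:TL = 1:2 ⇒ T = (1/6, 2/3)
2·[XAS] = 1, 2·[TSL] = 1/3
[XAS]:[TSL] = 1:1/3 = 3

[XAS]:[TSL] = 3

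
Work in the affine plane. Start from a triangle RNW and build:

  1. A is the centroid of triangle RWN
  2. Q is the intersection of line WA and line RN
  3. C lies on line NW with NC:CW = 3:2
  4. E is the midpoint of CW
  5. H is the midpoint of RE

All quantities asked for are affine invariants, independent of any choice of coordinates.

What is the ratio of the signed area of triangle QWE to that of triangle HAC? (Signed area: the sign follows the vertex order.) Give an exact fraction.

Choose coordinates R = (0, 0), N = (1, 0), W = (0, 1).
1. A is the centroid of triangle RWN ⇒ A = (1/3, 1/3)
2. Q is the intersection of line WA and line RN ⇒ Q = (1/2, 0)
3. C lies on line NW with NC:CW = 3:2 ⇒ C = (2/5, 3/5)
4. E is the midpoint of CW ⇒ E = (1/5, 4/5)
5. H is the midpoint of RE ⇒ H = (1/10, 2/5)
2·[QWE] = -1/10, 2·[HAC] = 1/15
[QWE]:[HAC] = -1/10:1/15 = -3/2

[QWE]:[HAC] = -3/2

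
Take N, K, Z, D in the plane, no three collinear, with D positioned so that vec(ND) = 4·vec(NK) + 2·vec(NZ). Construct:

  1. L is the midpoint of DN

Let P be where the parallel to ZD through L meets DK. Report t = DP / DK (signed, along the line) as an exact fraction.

t = 2/5

Choose coordinates N = (0, 0), K = (1, 0), Z = (0, 1), D = (4, 2).
1. L is the midpoint of DN ⇒ L = (2, 1)
through L parallel to ZD: direction (4, 1); meets DK at P = (14/5, 6/5)
P = D + t·(K−D) with t = 2/5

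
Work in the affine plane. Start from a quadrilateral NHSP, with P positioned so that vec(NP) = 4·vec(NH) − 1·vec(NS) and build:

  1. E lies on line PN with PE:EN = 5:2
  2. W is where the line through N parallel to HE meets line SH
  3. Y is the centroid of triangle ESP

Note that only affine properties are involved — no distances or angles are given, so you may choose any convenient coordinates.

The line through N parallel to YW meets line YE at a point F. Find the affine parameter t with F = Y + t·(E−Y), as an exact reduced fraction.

t = 35/18

Set N = (0, 0), H = (1, 0), S = (0, 1), P = (4, -1); any affine frame gives the same invariant.
1. E lies on line PN with PE:EN = 5:2 ⇒ E = (8/7, -2/7)
2. W is where the line through N parallel to HE meets line SH ⇒ W = (-1, 2)
3. Y is the centroid of triangle ESP ⇒ Y = (12/7, -2/21)
through N parallel to YW: direction (-19/7, 44/21); meets YE at F = (38/63, -88/189)
F = Y + t·(E−Y) with t = 35/18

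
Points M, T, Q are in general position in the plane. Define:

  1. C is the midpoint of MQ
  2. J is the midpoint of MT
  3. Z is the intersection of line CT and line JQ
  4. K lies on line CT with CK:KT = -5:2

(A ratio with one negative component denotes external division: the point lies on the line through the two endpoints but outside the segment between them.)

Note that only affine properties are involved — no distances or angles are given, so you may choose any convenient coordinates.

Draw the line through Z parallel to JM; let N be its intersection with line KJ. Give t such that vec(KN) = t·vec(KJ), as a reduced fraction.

t = 2

Assign M = (0, 0), T = (1, 0), Q = (0, 1) — the answer is frame-independent, so this choice is without loss of generality.
1. C is the midpoint of MQ ⇒ C = (0, 1/2)
2. J is the midpoint of MT ⇒ J = (1/2, 0)
3. Z is the intersection of line CT and line JQ ⇒ Z = (1/3, 1/3)
4. K lies on line CT with CK:KT = -5:2 ⇒ K = (5/3, -1/3)
through Z parallel to JM: direction (-1/2, 0); meets KJ at N = (-2/3, 1/3)
N = K + t·(J−K) with t = 2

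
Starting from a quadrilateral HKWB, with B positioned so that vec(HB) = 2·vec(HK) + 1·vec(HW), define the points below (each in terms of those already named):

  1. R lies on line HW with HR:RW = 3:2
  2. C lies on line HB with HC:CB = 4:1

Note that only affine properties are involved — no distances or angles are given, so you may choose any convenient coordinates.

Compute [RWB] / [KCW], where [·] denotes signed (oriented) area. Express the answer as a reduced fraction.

[RWB]:[KCW] = -4/7

Set H = (0, 0), K = (1, 0), W = (0, 1), B = (2, 1); any affine frame gives the same invariant.
1. R lies on line HW with HR:RW = 3:2 ⇒ R = (0, 3/5)
2. C lies on line HB with HC:CB = 4:1 ⇒ C = (8/5, 4/5)
2·[RWB] = -4/5, 2·[KCW] = 7/5
[RWB]:[KCW] = -4/5:7/5 = -4/7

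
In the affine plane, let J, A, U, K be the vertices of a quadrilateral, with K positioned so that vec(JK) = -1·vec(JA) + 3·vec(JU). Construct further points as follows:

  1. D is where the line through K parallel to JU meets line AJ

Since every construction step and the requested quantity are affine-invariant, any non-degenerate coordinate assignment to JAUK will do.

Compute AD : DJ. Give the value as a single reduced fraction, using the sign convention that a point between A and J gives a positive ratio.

AD:DJ = -2

Set J = (0, 0), A = (1, 0), U = (0, 1), K = (-1, 3); any affine frame gives the same invariant.
1. D is where the line through K parallel to JU meets line AJ ⇒ D = (-1, 0)
D = A + t·(J−A) with t = 2, so AD:DJ = t:(1−t) = 2:-1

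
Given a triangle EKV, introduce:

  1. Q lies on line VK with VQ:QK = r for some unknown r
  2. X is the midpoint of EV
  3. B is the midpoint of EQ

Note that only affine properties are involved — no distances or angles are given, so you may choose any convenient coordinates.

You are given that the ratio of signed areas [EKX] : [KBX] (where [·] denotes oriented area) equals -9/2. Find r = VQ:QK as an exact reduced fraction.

r = 4/5

Assign E = (0, 0), K = (1, 0), V = (0, 1) — the answer is frame-independent, so this choice is without loss of generality.
1. With VQ:QK = r, write λ = r/(r+1) so Q = V + λ·(K−V); Q is affine-linear in λ
2. X is the midpoint of EV ⇒ X = (0, 1/2)
3. B is the midpoint of EQ ⇒ B is an affine combination of earlier points and hence also affine-linear in λ
Every point depending on Q is an affine combination of Q and λ-independent points, so each such coordinate is linear in λ; the λ² term in each signed area is a multiple of (K−V)×(K−V) = 0, so 2·[EKX] and 2·[KBX] are each linear in λ. Evaluating at λ=0 and λ=1:
  2·[EKX] = 1/2,   2·[KBX] = -1/4·λ
So [EKX]:[KBX] = (1/2) / (-1/4·λ). Setting this equal to -9/2:
  1/2 = -9/2·(-1/4·λ)  ⇒  λ = 4/9
Then r = λ/(1−λ) = (4/9)/(5/9) = 4/5. Check: with r = 4/5, Q = (4/9, 5/9) and [EKX]:[KBX] = -9/2 as required.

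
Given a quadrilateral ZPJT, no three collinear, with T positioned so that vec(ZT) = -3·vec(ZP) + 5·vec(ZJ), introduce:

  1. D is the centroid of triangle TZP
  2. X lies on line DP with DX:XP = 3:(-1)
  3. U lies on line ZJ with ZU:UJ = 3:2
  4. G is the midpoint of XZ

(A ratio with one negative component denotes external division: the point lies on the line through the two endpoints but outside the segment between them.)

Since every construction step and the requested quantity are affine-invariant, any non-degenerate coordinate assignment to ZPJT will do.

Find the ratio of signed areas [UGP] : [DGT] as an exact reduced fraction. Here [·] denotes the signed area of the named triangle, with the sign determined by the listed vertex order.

Set Z = (0, 0), P = (1, 0), J = (0, 1), T = (-3, 5); any affine frame gives the same invariant.
1. D is the centroid of triangle TZP ⇒ D = (-2/3, 5/3)
2. X lies on line DP with DX:XP = 3:(-1) ⇒ X = (11/6, -5/6)
3. U lies on line ZJ with ZU:UJ = 3:2 ⇒ U = (0, 3/5)
4. G is the midpoint of XZ ⇒ G = (11/12, -5/12)
2·[UGP] = 7/15, 2·[DGT] = 5/12
[UGP]:[DGT] = 7/15:5/12 = 28/25

[UGP]:[DGT] = 28/25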